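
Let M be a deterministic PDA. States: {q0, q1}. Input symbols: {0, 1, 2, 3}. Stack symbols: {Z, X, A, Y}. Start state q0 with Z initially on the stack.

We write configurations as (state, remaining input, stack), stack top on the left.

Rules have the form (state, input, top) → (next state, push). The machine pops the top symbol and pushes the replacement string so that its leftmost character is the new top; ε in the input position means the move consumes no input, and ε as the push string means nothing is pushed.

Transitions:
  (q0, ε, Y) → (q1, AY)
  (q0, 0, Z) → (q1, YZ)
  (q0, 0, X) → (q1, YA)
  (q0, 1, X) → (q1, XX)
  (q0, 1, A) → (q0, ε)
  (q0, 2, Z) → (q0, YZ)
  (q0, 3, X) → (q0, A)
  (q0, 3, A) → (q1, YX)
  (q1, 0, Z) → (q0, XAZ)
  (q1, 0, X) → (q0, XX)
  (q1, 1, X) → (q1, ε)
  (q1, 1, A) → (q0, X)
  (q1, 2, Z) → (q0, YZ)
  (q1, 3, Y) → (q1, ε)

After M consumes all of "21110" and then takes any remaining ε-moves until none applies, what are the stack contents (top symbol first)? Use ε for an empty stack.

XXYZ

(q0, 21110, Z)
  read 2, top Z: go to q0, push YZ → (q0, 1110, YZ)
  ε-move, top Y: go to q1, push AY → (q1, 1110, AYZ)
  read 1, top A: go to q0, push X → (q0, 110, XYZ)
  read 1, top X: go to q1, push XX → (q1, 10, XXYZ)
  read 1, top X: go to q1, push ε → (q1, 0, XYZ)
  read 0, top X: go to q0, push XX → (q0, ε, XXYZ)
All input consumed in state q0 with stack XXYZ.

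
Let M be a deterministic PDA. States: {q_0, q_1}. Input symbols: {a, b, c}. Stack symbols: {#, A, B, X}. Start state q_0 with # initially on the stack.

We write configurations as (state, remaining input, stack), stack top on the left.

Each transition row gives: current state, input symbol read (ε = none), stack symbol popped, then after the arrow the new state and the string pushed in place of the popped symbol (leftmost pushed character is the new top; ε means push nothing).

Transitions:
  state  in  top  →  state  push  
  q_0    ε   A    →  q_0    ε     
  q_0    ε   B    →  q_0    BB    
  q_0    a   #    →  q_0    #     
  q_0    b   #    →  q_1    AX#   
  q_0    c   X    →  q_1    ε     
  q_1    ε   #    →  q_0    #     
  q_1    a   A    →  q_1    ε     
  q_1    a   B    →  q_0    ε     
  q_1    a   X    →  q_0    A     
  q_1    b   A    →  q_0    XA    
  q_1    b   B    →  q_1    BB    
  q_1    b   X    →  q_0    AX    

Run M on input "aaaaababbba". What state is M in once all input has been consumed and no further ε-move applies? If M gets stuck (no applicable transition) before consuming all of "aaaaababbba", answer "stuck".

stuck

(q_0, aaaaababbba, #) ⊢ (q_0, aaaababbba, #) ⊢ (q_0, aaababbba, #) ⊢ (q_0, aababbba, #) ⊢ (q_0, ababbba, #) ⊢ (q_0, babbba, #) ⊢ (q_1, abbba, AX#) ⊢ (q_1, bbba, X#) ⊢ (q_0, bba, AX#) ⊢ (q_0, bba, X#)
No transition for (q_0, b, top X); M blocks with input bba remaining.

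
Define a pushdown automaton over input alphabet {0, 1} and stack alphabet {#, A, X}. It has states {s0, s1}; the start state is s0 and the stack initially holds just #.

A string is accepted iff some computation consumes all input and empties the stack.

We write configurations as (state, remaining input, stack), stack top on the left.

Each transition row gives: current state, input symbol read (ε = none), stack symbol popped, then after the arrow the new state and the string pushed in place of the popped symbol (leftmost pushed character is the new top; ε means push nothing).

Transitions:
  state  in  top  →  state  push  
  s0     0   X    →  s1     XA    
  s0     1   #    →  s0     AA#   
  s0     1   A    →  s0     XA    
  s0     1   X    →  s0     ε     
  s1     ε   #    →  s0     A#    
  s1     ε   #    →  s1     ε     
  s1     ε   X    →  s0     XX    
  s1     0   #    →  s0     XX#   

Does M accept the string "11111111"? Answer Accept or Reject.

Reject

No computation consumes all input and empties the stack.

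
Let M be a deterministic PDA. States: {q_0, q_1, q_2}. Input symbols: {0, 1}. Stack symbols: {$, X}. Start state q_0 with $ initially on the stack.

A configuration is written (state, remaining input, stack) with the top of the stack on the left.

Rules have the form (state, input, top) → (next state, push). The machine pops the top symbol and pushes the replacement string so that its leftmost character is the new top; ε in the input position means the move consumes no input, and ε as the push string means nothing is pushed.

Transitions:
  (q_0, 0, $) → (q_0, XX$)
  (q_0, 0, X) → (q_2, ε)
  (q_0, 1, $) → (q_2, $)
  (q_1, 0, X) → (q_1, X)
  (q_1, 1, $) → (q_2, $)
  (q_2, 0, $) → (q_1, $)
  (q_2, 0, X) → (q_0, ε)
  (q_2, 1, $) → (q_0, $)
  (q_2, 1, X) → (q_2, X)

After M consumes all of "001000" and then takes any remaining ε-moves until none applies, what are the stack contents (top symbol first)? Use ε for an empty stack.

(q_0, 001000, $)
  read 0, top $: go to q_0, push XX$ → (q_0, 01000, XX$)
  read 0, top X: go to q_2, push ε → (q_2, 1000, X$)
  read 1, top X: go to q_2, push X → (q_2, 000, X$)
  read 0, top X: go to q_0, push ε → (q_0, 00, $)
  read 0, top $: go to q_0, push XX$ → (q_0, 0, XX$)
  read 0, top X: go to q_2, push ε → (q_2, ε, X$)
All input consumed in state q_2 with stack X$.

X$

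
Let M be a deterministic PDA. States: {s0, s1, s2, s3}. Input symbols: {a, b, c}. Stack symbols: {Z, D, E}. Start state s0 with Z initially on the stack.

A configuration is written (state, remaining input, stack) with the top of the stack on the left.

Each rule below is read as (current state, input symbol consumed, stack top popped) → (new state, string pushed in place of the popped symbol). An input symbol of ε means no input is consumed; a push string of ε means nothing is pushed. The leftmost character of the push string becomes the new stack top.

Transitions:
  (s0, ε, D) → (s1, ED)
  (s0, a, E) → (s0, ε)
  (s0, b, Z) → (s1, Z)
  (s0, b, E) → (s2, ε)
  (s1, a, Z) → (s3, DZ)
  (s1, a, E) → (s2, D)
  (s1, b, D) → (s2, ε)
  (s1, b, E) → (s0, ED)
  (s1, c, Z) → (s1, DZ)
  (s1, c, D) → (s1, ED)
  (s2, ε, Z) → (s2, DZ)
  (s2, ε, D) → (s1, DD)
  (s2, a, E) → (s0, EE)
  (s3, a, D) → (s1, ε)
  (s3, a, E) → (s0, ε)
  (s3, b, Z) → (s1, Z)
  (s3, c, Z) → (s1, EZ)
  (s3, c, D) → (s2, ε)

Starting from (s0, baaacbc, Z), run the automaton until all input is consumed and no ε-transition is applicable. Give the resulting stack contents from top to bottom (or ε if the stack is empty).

EDDZ

(s0, baaacbc, Z)
  read b, top Z: go to s1, push Z → (s1, aaacbc, Z)
  read a, top Z: go to s3, push DZ → (s3, aacbc, DZ)
  read a, top D: go to s1, push ε → (s1, acbc, Z)
  read a, top Z: go to s3, push DZ → (s3, cbc, DZ)
  read c, top D: go to s2, push ε → (s2, bc, Z)
  ε-move, top Z: go to s2, push DZ → (s2, bc, DZ)
  ε-move, top D: go to s1, push DD → (s1, bc, DDZ)
  read b, top D: go to s2, push ε → (s2, c, DZ)
  ε-move, top D: go to s1, push DD → (s1, c, DDZ)
  read c, top D: go to s1, push ED → (s1, ε, EDDZ)
All input consumed in state s1 with stack EDDZ.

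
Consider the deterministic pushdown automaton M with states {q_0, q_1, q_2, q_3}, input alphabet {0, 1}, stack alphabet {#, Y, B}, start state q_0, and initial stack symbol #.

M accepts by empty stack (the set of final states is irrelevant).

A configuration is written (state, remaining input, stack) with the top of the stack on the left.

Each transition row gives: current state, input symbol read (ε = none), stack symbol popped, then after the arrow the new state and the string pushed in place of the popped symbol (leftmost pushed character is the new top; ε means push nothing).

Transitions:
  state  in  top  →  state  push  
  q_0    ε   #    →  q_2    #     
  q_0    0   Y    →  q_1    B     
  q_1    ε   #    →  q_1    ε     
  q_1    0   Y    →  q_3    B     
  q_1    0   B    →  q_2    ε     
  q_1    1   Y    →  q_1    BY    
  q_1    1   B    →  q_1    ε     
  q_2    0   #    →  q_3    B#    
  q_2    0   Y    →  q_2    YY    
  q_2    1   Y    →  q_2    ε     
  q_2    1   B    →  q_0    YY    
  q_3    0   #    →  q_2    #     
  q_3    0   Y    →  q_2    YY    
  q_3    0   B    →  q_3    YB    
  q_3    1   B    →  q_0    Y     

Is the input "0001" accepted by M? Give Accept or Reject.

(q_0, 0001, #)
  ε-move, top #: go to q_2, push # → (q_2, 0001, #)
  read 0, top #: go to q_3, push B# → (q_3, 001, B#)
  read 0, top B: go to q_3, push YB → (q_3, 01, YB#)
  read 0, top Y: go to q_2, push YY → (q_2, 1, YYB#)
  read 1, top Y: go to q_2, push ε → (q_2, ε, YB#)
All input consumed; stack is YB#, not empty, and no further ε-move applies.

Reject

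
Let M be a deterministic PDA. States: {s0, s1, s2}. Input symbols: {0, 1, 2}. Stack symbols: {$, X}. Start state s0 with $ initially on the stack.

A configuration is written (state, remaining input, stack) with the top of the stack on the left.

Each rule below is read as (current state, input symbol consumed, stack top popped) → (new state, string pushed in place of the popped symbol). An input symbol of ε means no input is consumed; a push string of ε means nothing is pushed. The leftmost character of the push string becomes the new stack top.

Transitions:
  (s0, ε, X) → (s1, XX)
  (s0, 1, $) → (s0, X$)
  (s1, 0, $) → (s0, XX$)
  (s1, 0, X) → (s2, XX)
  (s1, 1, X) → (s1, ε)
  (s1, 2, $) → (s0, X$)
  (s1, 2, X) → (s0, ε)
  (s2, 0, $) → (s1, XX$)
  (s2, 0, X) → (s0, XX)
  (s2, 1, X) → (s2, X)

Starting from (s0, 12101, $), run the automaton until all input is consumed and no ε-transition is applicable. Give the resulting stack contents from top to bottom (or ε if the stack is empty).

(s0, 12101, $)
  read 1, top $: go to s0, push X$ → (s0, 2101, X$)
  ε-move, top X: go to s1, push XX → (s1, 2101, XX$)
  read 2, top X: go to s0, push ε → (s0, 101, X$)
  ε-move, top X: go to s1, push XX → (s1, 101, XX$)
  read 1, top X: go to s1, push ε → (s1, 01, X$)
  read 0, top X: go to s2, push XX → (s2, 1, XX$)
  read 1, top X: go to s2, push X → (s2, ε, XX$)
All input consumed in state s2 with stack XX$.

XX$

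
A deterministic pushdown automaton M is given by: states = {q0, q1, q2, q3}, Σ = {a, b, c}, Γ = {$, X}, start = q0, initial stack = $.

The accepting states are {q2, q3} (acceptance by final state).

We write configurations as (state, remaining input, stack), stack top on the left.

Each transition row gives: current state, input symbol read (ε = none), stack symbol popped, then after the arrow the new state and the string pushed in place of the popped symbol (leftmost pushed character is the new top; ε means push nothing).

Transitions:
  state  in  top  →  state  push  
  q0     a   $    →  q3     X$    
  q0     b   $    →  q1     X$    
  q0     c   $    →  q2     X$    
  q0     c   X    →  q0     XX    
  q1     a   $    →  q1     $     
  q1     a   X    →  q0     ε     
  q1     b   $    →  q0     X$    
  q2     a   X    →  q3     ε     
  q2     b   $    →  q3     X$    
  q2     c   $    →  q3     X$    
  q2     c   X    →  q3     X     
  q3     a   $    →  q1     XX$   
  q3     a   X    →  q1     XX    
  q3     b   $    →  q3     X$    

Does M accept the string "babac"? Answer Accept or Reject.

Accept

(q0, babac, $) ⊢ (q1, abac, X$) ⊢ (q0, bac, $) ⊢ (q1, ac, X$) ⊢ (q0, c, $) ⊢ (q2, ε, X$)
All input consumed; state q2 ∈ F.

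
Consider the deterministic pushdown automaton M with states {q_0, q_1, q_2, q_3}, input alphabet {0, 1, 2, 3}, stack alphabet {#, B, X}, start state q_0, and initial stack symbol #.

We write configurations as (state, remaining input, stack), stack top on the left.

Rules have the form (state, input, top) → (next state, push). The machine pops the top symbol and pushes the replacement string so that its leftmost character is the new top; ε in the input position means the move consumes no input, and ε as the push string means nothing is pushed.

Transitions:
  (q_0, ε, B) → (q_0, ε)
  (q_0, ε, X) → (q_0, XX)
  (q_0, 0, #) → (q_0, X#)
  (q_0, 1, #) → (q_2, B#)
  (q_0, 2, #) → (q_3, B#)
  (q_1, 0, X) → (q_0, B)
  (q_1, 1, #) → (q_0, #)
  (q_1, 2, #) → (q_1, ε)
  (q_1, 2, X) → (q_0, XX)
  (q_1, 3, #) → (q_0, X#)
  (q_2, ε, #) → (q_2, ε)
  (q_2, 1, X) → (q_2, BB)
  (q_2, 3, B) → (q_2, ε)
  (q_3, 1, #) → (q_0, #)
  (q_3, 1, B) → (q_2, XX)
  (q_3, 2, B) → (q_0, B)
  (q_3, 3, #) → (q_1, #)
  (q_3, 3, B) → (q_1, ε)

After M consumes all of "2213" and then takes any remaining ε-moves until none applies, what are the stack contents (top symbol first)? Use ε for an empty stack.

ε

(q_0, 2213, #) ⊢ (q_3, 213, B#) ⊢ (q_0, 13, B#) ⊢ (q_0, 13, #) ⊢ (q_2, 3, B#) ⊢ (q_2, ε, #) ⊢ (q_2, ε, ε)
All input consumed in state q_2 with stack ε.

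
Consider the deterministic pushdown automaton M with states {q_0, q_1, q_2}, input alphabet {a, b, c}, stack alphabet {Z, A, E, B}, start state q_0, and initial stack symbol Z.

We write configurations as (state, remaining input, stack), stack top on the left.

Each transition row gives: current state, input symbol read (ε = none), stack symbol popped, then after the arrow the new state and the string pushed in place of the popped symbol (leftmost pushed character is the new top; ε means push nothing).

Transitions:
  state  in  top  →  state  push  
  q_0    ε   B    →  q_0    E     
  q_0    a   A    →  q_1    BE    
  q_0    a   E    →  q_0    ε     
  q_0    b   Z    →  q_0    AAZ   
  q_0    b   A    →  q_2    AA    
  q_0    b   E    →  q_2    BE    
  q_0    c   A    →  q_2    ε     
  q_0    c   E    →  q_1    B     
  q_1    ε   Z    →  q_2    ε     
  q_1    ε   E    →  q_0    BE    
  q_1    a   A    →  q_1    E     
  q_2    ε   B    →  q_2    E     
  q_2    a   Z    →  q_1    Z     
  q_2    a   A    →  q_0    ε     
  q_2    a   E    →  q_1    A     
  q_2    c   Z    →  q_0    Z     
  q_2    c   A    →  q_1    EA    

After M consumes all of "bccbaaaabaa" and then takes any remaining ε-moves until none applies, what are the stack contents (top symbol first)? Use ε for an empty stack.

(q_0, bccbaaaabaa, Z)
  read b, top Z: go to q_0, push AAZ → (q_0, ccbaaaabaa, AAZ)
  read c, top A: go to q_2, push ε → (q_2, cbaaaabaa, AZ)
  read c, top A: go to q_1, push EA → (q_1, baaaabaa, EAZ)
  ε-move, top E: go to q_0, push BE → (q_0, baaaabaa, BEAZ)
  ε-move, top B: go to q_0, push E → (q_0, baaaabaa, EEAZ)
  read b, top E: go to q_2, push BE → (q_2, aaaabaa, BEEAZ)
  ε-move, top B: go to q_2, push E → (q_2, aaaabaa, EEEAZ)
  read a, top E: go to q_1, push A → (q_1, aaabaa, AEEAZ)
  read a, top A: go to q_1, push E → (q_1, aabaa, EEEAZ)
  ε-move, top E: go to q_0, push BE → (q_0, aabaa, BEEEAZ)
  ε-move, top B: go to q_0, push E → (q_0, aabaa, EEEEAZ)
  read a, top E: go to q_0, push ε → (q_0, abaa, EEEAZ)
  read a, top E: go to q_0, push ε → (q_0, baa, EEAZ)
  read b, top E: go to q_2, push BE → (q_2, aa, BEEAZ)
  ε-move, top B: go to q_2, push E → (q_2, aa, EEEAZ)
  read a, top E: go to q_1, push A → (q_1, a, AEEAZ)
  read a, top A: go to q_1, push E → (q_1, ε, EEEAZ)
  ε-move, top E: go to q_0, push BE → (q_0, ε, BEEEAZ)
  ε-move, top B: go to q_0, push E → (q_0, ε, EEEEAZ)
All input consumed in state q_0 with stack EEEEAZ.

EEEEAZ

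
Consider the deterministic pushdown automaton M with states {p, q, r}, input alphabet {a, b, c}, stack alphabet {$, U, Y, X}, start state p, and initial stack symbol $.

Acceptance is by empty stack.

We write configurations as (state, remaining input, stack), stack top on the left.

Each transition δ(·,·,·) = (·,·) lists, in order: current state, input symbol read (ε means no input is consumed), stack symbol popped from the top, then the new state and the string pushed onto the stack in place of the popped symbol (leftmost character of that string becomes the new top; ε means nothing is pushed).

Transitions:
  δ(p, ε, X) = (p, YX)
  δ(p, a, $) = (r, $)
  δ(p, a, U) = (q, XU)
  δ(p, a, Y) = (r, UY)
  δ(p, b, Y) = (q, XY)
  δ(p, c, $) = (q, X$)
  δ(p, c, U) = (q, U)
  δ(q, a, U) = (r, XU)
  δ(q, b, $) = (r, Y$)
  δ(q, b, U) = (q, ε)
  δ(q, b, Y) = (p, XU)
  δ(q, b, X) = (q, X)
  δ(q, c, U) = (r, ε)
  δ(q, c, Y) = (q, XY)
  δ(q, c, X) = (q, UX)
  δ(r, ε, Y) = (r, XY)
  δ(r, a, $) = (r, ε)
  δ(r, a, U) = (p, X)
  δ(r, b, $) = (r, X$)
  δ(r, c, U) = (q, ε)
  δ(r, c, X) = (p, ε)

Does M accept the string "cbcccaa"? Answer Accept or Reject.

(p, cbcccaa, $) ⊢ (q, bcccaa, X$) ⊢ (q, cccaa, X$) ⊢ (q, ccaa, UX$) ⊢ (r, caa, X$) ⊢ (p, aa, $) ⊢ (r, a, $) ⊢ (r, ε, ε)
All input consumed and the stack is empty.

Accept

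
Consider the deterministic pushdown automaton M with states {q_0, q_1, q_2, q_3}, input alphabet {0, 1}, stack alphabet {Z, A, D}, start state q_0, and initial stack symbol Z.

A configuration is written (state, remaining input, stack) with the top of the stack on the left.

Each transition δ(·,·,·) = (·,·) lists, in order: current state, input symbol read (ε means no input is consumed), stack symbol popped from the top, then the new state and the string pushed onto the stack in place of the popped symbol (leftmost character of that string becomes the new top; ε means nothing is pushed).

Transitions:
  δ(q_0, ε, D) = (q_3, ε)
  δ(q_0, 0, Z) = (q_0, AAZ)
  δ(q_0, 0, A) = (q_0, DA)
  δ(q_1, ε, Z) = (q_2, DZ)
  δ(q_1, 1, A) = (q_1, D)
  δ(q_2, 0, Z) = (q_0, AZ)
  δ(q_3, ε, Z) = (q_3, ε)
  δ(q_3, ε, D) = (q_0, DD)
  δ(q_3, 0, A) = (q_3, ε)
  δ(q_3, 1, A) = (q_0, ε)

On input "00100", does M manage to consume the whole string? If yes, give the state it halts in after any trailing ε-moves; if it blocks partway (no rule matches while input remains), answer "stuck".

q_3

(q_0, 00100, Z) ⊢ (q_0, 0100, AAZ) ⊢ (q_0, 100, DAAZ) ⊢ (q_3, 100, AAZ) ⊢ (q_0, 00, AZ) ⊢ (q_0, 0, DAZ) ⊢ (q_3, 0, AZ) ⊢ (q_3, ε, Z) ⊢ (q_3, ε, ε)
All input consumed; M is in state q_3.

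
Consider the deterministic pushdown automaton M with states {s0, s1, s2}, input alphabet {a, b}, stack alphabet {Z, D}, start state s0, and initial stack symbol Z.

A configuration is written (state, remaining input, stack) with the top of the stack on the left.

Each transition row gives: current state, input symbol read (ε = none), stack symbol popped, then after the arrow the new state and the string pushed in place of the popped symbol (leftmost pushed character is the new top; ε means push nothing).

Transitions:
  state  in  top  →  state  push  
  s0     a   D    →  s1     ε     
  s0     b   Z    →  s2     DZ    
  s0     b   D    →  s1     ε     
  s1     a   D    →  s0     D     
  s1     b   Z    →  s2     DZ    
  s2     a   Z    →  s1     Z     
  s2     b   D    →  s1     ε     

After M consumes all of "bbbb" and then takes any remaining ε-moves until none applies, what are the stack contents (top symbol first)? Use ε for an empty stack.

Z

(s0, bbbb, Z)
  read b, top Z: go to s2, push DZ → (s2, bbb, DZ)
  read b, top D: go to s1, push ε → (s1, bb, Z)
  read b, top Z: go to s2, push DZ → (s2, b, DZ)
  read b, top D: go to s1, push ε → (s1, ε, Z)
All input consumed in state s1 with stack Z.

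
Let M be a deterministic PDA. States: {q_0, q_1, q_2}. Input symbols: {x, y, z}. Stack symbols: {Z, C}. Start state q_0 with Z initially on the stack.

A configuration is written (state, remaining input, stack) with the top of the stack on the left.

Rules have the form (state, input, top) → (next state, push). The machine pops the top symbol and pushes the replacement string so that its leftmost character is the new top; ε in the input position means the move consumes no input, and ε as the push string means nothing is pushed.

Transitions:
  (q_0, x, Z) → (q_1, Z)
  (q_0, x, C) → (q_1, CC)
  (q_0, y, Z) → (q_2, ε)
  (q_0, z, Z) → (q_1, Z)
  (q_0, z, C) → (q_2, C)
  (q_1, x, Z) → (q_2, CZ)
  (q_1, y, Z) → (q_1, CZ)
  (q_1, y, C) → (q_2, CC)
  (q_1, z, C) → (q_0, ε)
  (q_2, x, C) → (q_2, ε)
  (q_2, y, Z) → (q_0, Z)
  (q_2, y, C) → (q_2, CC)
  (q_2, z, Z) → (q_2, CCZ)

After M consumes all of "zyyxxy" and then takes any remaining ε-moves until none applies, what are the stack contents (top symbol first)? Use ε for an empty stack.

Z

(q_0, zyyxxy, Z) ⊢ (q_1, yyxxy, Z) ⊢ (q_1, yxxy, CZ) ⊢ (q_2, xxy, CCZ) ⊢ (q_2, xy, CZ) ⊢ (q_2, y, Z) ⊢ (q_0, ε, Z)
All input consumed in state q_0 with stack Z.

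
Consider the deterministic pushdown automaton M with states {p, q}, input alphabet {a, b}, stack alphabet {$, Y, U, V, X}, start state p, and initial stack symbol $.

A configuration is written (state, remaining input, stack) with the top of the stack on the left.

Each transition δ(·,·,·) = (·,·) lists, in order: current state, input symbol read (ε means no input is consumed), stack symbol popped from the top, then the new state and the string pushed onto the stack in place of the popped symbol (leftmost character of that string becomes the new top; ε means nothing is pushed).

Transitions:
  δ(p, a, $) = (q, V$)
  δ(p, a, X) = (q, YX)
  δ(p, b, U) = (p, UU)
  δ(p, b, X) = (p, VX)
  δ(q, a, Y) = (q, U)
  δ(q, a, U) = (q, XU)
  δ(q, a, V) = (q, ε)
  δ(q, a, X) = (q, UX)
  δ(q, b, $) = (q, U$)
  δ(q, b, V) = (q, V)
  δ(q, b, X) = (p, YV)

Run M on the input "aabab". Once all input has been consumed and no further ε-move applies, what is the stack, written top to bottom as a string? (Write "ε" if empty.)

YVU$

(p, aabab, $)
  read a, top $: go to q, push V$ → (q, abab, V$)
  read a, top V: go to q, push ε → (q, bab, $)
  read b, top $: go to q, push U$ → (q, ab, U$)
  read a, top U: go to q, push XU → (q, b, XU$)
  read b, top X: go to p, push YV → (p, ε, YVU$)
All input consumed in state p with stack YVU$.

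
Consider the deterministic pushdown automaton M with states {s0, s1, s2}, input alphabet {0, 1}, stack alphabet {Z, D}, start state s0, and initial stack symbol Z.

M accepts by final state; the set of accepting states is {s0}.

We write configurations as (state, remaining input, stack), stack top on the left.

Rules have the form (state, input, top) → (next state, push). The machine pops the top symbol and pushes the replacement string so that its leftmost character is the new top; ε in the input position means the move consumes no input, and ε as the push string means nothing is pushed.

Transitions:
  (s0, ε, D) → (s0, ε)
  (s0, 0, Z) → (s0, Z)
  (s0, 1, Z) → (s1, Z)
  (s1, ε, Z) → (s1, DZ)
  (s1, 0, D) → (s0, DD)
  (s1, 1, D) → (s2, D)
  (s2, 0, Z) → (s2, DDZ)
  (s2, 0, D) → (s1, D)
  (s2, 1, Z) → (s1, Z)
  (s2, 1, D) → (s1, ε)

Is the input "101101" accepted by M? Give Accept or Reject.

(s0, 101101, Z) ⊢ (s1, 01101, Z) ⊢ (s1, 01101, DZ) ⊢ (s0, 1101, DDZ) ⊢ (s0, 1101, DZ) ⊢ (s0, 1101, Z) ⊢ (s1, 101, Z) ⊢ (s1, 101, DZ) ⊢ (s2, 01, DZ) ⊢ (s1, 1, DZ) ⊢ (s2, ε, DZ)
All input consumed; state s2 ∉ F and no further ε-move applies.

Reject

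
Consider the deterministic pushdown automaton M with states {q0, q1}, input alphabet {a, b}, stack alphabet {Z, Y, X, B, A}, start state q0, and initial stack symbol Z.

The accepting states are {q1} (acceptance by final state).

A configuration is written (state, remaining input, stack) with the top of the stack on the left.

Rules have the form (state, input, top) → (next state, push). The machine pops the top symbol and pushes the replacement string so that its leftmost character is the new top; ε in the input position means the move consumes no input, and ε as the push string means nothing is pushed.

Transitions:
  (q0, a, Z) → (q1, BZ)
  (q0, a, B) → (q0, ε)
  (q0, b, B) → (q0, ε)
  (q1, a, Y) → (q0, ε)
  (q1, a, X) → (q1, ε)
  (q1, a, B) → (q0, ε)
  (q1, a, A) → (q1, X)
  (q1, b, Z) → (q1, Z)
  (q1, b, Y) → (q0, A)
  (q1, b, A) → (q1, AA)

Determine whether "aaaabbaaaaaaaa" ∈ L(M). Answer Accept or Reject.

Reject

(q0, aaaabbaaaaaaaa, Z) ⊢ (q1, aaabbaaaaaaaa, BZ) ⊢ (q0, aabbaaaaaaaa, Z) ⊢ (q1, abbaaaaaaaa, BZ) ⊢ (q0, bbaaaaaaaa, Z)
No transition applies at (q0, bbaaaaaaaa, Z); input not fully consumed.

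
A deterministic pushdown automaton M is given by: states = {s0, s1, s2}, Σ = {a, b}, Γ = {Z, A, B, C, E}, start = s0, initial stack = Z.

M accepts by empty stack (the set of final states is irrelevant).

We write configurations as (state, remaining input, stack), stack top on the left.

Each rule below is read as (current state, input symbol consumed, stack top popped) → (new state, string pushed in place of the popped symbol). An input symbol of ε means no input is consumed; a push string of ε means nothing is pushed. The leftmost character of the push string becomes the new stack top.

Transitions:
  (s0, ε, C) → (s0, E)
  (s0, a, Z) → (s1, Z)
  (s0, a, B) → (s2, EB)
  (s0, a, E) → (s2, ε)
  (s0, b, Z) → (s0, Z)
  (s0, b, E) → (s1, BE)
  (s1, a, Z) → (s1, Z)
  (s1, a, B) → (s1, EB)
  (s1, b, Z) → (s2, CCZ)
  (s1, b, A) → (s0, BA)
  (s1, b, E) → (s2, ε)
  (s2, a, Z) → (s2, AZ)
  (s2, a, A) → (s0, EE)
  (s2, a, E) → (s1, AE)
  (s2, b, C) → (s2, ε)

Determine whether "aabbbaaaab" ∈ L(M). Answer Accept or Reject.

Reject

(s0, aabbbaaaab, Z) ⊢ (s1, abbbaaaab, Z) ⊢ (s1, bbbaaaab, Z) ⊢ (s2, bbaaaab, CCZ) ⊢ (s2, baaaab, CZ) ⊢ (s2, aaaab, Z) ⊢ (s2, aaab, AZ) ⊢ (s0, aab, EEZ) ⊢ (s2, ab, EZ) ⊢ (s1, b, AEZ) ⊢ (s0, ε, BAEZ)
All input consumed; stack is BAEZ, not empty, and no further ε-move applies.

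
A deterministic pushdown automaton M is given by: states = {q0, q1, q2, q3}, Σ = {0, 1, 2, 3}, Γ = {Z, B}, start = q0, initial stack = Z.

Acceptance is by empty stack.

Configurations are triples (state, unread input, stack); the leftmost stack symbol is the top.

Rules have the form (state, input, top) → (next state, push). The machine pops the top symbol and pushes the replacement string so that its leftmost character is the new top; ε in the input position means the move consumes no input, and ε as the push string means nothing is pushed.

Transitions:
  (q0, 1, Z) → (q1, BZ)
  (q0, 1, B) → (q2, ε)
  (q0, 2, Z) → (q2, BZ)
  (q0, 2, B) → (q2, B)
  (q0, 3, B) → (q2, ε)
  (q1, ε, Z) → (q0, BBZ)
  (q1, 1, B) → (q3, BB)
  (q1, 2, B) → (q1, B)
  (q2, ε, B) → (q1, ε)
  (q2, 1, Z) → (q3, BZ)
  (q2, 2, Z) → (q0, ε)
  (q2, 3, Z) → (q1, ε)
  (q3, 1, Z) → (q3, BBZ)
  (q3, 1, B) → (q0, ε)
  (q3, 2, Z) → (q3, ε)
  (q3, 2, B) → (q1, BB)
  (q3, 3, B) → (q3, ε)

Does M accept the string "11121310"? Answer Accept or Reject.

Reject

(q0, 11121310, Z)
  read 1, top Z: go to q1, push BZ → (q1, 1121310, BZ)
  read 1, top B: go to q3, push BB → (q3, 121310, BBZ)
  read 1, top B: go to q0, push ε → (q0, 21310, BZ)
  read 2, top B: go to q2, push B → (q2, 1310, BZ)
  ε-move, top B: go to q1, push ε → (q1, 1310, Z)
  ε-move, top Z: go to q0, push BBZ → (q0, 1310, BBZ)
  read 1, top B: go to q2, push ε → (q2, 310, BZ)
  ε-move, top B: go to q1, push ε → (q1, 310, Z)
  ε-move, top Z: go to q0, push BBZ → (q0, 310, BBZ)
  read 3, top B: go to q2, push ε → (q2, 10, BZ)
  ε-move, top B: go to q1, push ε → (q1, 10, Z)
  ε-move, top Z: go to q0, push BBZ → (q0, 10, BBZ)
  read 1, top B: go to q2, push ε → (q2, 0, BZ)
  ε-move, top B: go to q1, push ε → (q1, 0, Z)
  ε-move, top Z: go to q0, push BBZ → (q0, 0, BBZ)
No transition applies at (q0, 0, BBZ); input not fully consumed.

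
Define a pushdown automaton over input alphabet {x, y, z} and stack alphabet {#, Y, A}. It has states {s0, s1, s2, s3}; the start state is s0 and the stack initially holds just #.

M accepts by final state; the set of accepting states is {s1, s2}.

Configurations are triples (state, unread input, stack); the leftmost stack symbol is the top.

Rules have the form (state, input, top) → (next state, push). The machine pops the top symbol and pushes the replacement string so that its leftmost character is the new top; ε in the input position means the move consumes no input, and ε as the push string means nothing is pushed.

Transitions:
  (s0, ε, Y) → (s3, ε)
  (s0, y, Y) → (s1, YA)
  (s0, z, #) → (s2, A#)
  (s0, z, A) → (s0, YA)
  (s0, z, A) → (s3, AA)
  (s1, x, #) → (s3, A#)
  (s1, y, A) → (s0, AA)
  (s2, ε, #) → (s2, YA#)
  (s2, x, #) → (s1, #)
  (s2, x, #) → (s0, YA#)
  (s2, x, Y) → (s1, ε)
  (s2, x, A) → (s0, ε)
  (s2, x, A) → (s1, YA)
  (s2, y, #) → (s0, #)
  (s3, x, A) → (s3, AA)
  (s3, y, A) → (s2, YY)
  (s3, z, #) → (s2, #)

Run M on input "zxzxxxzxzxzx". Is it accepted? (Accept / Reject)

No computation consumes all input and reaches a final state.

Reject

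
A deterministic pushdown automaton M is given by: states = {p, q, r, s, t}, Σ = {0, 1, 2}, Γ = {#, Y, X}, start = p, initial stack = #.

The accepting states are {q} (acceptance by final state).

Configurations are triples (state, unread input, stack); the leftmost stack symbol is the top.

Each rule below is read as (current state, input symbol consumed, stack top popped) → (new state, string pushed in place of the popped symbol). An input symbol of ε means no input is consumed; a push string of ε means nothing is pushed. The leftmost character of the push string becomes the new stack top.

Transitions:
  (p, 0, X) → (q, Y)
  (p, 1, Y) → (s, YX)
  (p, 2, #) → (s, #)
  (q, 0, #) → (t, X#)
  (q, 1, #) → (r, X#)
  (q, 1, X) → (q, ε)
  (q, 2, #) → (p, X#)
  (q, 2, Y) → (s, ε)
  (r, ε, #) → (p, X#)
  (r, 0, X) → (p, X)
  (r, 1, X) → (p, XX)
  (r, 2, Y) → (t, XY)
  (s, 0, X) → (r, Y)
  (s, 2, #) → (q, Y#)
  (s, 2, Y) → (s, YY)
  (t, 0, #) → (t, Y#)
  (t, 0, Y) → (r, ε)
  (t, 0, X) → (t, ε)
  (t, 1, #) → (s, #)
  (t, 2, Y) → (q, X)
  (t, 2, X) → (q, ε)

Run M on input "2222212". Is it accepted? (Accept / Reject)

(p, 2222212, #)
  read 2, top #: go to s, push # → (s, 222212, #)
  read 2, top #: go to q, push Y# → (q, 22212, Y#)
  read 2, top Y: go to s, push ε → (s, 2212, #)
  read 2, top #: go to q, push Y# → (q, 212, Y#)
  read 2, top Y: go to s, push ε → (s, 12, #)
No transition applies at (s, 12, #); input not fully consumed.

Reject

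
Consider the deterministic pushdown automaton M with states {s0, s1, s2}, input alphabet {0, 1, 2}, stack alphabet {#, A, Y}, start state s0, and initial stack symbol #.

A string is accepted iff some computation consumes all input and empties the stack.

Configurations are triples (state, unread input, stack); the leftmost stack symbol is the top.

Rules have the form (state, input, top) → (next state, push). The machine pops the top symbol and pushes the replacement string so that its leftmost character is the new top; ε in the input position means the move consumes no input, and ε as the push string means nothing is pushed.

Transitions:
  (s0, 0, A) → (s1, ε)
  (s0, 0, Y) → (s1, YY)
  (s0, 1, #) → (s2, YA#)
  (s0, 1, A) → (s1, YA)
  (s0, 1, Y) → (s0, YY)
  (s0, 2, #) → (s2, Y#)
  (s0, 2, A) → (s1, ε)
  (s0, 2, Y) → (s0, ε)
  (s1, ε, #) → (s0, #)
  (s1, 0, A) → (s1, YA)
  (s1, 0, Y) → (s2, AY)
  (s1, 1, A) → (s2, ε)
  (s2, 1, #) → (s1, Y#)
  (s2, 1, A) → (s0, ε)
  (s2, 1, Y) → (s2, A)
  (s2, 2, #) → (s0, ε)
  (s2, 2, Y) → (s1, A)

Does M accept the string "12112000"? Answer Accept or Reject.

Reject

(s0, 12112000, #)
  read 1, top #: go to s2, push YA# → (s2, 2112000, YA#)
  read 2, top Y: go to s1, push A → (s1, 112000, AA#)
  read 1, top A: go to s2, push ε → (s2, 12000, A#)
  read 1, top A: go to s0, push ε → (s0, 2000, #)
  read 2, top #: go to s2, push Y# → (s2, 000, Y#)
No transition applies at (s2, 000, Y#); input not fully consumed.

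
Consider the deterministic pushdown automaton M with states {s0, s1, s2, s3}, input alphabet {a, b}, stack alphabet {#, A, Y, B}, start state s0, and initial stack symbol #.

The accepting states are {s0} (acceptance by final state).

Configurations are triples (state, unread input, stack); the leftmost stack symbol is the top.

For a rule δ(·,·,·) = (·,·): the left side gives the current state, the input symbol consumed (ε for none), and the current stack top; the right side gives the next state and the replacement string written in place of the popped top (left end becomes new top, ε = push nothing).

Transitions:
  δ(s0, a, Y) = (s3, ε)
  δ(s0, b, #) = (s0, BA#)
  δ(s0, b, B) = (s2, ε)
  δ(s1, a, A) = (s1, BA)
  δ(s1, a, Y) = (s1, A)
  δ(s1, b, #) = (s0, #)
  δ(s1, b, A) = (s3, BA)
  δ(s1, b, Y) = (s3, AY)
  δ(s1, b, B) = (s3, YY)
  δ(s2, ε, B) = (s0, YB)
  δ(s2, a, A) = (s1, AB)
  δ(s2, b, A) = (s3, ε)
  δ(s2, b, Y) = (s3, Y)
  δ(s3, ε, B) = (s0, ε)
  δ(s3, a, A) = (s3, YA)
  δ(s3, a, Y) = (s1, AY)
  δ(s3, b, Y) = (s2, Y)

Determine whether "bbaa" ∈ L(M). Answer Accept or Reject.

(s0, bbaa, #)
  read b, top #: go to s0, push BA# → (s0, baa, BA#)
  read b, top B: go to s2, push ε → (s2, aa, A#)
  read a, top A: go to s1, push AB → (s1, a, AB#)
  read a, top A: go to s1, push BA → (s1, ε, BAB#)
All input consumed; state s1 ∉ F and no further ε-move applies.

Reject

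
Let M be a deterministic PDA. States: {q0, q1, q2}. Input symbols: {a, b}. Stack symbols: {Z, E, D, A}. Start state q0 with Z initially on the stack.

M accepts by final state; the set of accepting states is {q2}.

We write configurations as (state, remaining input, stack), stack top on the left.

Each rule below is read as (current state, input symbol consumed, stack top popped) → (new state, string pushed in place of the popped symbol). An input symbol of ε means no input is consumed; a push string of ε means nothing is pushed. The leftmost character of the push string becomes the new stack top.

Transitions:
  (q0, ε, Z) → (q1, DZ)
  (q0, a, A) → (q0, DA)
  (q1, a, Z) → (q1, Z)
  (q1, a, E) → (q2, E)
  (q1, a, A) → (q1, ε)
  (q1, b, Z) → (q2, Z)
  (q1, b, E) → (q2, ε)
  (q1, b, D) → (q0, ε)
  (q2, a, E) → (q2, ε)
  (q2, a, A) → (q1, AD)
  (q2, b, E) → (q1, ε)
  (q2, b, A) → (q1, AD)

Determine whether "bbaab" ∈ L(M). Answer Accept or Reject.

Reject

(q0, bbaab, Z)
  ε-move, top Z: go to q1, push DZ → (q1, bbaab, DZ)
  read b, top D: go to q0, push ε → (q0, baab, Z)
  ε-move, top Z: go to q1, push DZ → (q1, baab, DZ)
  read b, top D: go to q0, push ε → (q0, aab, Z)
  ε-move, top Z: go to q1, push DZ → (q1, aab, DZ)
No transition applies at (q1, aab, DZ); input not fully consumed.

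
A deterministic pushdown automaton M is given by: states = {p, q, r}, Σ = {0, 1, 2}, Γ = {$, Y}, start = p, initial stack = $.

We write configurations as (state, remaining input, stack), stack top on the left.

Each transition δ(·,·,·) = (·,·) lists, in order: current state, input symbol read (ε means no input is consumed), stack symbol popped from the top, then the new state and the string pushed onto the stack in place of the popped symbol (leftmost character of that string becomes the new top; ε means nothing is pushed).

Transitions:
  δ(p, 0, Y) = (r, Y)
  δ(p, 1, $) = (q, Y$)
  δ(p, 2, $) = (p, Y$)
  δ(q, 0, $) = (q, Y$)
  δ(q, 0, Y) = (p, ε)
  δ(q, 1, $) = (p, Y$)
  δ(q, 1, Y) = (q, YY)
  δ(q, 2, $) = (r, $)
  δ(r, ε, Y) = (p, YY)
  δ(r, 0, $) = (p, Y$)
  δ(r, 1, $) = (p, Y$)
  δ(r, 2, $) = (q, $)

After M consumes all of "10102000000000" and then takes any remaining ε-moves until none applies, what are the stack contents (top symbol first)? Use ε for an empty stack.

YYYYYYYYYY$

(p, 10102000000000, $)
  read 1, top $: go to q, push Y$ → (q, 0102000000000, Y$)
  read 0, top Y: go to p, push ε → (p, 102000000000, $)
  read 1, top $: go to q, push Y$ → (q, 02000000000, Y$)
  read 0, top Y: go to p, push ε → (p, 2000000000, $)
  read 2, top $: go to p, push Y$ → (p, 000000000, Y$)
  read 0, top Y: go to r, push Y → (r, 00000000, Y$)
  ε-move, top Y: go to p, push YY → (p, 00000000, YY$)
  read 0, top Y: go to r, push Y → (r, 0000000, YY$)
  ε-move, top Y: go to p, push YY → (p, 0000000, YYY$)
  read 0, top Y: go to r, push Y → (r, 000000, YYY$)
  ε-move, top Y: go to p, push YY → (p, 000000, YYYY$)
  read 0, top Y: go to r, push Y → (r, 00000, YYYY$)
  ε-move, top Y: go to p, push YY → (p, 00000, YYYYY$)
  read 0, top Y: go to r, push Y → (r, 0000, YYYYY$)
  ε-move, top Y: go to p, push YY → (p, 0000, YYYYYY$)
  read 0, top Y: go to r, push Y → (r, 000, YYYYYY$)
  ε-move, top Y: go to p, push YY → (p, 000, YYYYYYY$)
  read 0, top Y: go to r, push Y → (r, 00, YYYYYYY$)
  ε-move, top Y: go to p, push YY → (p, 00, YYYYYYYY$)
  read 0, top Y: go to r, push Y → (r, 0, YYYYYYYY$)
  ε-move, top Y: go to p, push YY → (p, 0, YYYYYYYYY$)
  read 0, top Y: go to r, push Y → (r, ε, YYYYYYYYY$)
  ε-move, top Y: go to p, push YY → (p, ε, YYYYYYYYYY$)
All input consumed in state p with stack YYYYYYYYYY$.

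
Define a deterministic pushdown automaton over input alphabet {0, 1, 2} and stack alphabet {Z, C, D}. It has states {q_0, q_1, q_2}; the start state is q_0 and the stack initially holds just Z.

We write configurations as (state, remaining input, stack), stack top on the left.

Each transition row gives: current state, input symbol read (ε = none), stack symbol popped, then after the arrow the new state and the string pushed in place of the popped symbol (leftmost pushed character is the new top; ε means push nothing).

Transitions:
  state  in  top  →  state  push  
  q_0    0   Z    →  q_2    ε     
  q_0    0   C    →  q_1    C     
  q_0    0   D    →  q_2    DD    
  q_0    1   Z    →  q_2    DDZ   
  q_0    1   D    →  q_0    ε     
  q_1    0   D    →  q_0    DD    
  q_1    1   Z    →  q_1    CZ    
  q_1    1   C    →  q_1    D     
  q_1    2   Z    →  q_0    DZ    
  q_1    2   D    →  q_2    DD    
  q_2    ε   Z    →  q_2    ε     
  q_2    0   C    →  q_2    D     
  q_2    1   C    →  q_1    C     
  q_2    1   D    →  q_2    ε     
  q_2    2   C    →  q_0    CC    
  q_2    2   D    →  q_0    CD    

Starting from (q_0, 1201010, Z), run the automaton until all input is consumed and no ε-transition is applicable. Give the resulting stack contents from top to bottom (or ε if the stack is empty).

(q_0, 1201010, Z)
  read 1, top Z: go to q_2, push DDZ → (q_2, 201010, DDZ)
  read 2, top D: go to q_0, push CD → (q_0, 01010, CDDZ)
  read 0, top C: go to q_1, push C → (q_1, 1010, CDDZ)
  read 1, top C: go to q_1, push D → (q_1, 010, DDDZ)
  read 0, top D: go to q_0, push DD → (q_0, 10, DDDDZ)
  read 1, top D: go to q_0, push ε → (q_0, 0, DDDZ)
  read 0, top D: go to q_2, push DD → (q_2, ε, DDDDZ)
All input consumed in state q_2 with stack DDDDZ.

DDDDZ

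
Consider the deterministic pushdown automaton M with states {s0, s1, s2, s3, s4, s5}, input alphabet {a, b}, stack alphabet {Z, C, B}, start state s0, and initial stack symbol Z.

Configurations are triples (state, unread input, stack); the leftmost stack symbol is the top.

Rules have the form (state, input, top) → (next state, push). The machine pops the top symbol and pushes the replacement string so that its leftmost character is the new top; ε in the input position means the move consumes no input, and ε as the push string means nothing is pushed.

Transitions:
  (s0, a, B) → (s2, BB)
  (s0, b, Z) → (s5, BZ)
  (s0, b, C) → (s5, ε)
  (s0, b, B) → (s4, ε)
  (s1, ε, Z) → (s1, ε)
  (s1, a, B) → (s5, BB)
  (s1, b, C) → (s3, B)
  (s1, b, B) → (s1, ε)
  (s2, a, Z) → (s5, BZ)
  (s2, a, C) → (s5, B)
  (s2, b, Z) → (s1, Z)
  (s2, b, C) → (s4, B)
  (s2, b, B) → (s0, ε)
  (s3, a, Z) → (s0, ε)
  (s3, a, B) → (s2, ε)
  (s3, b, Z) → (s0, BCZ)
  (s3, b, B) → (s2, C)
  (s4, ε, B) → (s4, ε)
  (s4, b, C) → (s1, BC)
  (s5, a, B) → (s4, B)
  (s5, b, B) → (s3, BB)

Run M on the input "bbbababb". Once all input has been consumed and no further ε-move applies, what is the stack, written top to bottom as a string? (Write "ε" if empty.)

(s0, bbbababb, Z)
  read b, top Z: go to s5, push BZ → (s5, bbababb, BZ)
  read b, top B: go to s3, push BB → (s3, bababb, BBZ)
  read b, top B: go to s2, push C → (s2, ababb, CBZ)
  read a, top C: go to s5, push B → (s5, babb, BBZ)
  read b, top B: go to s3, push BB → (s3, abb, BBBZ)
  read a, top B: go to s2, push ε → (s2, bb, BBZ)
  read b, top B: go to s0, push ε → (s0, b, BZ)
  read b, top B: go to s4, push ε → (s4, ε, Z)
All input consumed in state s4 with stack Z.

Z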